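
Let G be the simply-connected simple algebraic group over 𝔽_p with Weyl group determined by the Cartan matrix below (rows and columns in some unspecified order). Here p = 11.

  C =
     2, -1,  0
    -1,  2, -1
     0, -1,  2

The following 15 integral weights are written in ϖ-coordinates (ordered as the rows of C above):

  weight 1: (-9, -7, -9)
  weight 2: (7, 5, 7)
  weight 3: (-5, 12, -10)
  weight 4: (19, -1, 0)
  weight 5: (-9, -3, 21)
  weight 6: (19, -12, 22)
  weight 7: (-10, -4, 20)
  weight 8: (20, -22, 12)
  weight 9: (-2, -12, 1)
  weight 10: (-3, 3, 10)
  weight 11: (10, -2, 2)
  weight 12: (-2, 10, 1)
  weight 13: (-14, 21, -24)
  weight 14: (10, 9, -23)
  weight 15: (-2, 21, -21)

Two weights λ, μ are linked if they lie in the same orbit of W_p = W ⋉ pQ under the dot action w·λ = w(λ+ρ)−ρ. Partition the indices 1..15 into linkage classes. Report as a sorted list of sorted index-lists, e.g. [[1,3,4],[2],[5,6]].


C ↔ A_3 under row/col permutation; |W(A_3)| = 24.

W_11-reps of the 15 weights in Ā_11 (same 3-coord order as C):

  λ_1+ρ ↦ (3, 0, 3) · λ_2+ρ ↦ (3, 0, 3) · λ_3+ρ ↦ (2, 0, 7) · λ_4+ρ ↦ (1, 9, 0) · λ_5+ρ ↦ (8, 1, 0) · λ_6+ρ ↦ (1, 9, 0) · λ_7+ρ ↦ (7, 1, 1) · λ_8+ρ ↦ (8, 1, 0) · λ_9+ρ ↦ (1, 9, 0) · λ_10+ρ ↦ (2, 0, 7) · λ_11+ρ ↦ (8, 1, 0) · λ_12+ρ ↦ (1, 9, 0) · λ_13+ρ ↦ (8, 1, 0) · λ_14+ρ ↦ (10, 0, 1) · λ_15+ρ ↦ (1, 9, 0)

The 15 indices split into 6 linkage classes (same alcove rep ⇔ same W_11-dot-orbit):

[[1, 2], [3, 10], [4, 6, 9, 12, 15], [5, 8, 11, 13], [7], [14]]


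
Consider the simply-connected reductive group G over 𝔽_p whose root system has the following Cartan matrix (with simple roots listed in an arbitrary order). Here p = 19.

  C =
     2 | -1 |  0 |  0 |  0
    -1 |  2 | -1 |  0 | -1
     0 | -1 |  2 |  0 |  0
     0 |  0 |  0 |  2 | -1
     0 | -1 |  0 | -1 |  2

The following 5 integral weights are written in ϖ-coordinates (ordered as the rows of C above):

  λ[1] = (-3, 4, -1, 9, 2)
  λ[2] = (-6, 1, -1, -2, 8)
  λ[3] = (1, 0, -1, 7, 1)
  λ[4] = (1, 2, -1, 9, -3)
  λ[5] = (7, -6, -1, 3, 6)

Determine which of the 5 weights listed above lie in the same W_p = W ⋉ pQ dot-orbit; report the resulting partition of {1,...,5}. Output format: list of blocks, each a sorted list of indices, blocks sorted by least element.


C ↔ D_5 under row/col permutation; |W(D_5)| = 1920.

Folding the 5 weights λ_j+ρ into Ā_19 (reps in the given 5-coord order):

  λ_1+ρ ↦ (2, 1, 0, 8, 2) · λ_2+ρ ↦ (2, 0, 3, 1, 5) · λ_3+ρ ↦ (2, 1, 0, 8, 2) · λ_4+ρ ↦ (2, 1, 0, 8, 2) · λ_5+ρ ↦ (3, 0, 5, 4, 2)

Grouping the 5 weights by Ā_19-representative: 3 linkage classes.

[[1, 3, 4], [2], [5]]


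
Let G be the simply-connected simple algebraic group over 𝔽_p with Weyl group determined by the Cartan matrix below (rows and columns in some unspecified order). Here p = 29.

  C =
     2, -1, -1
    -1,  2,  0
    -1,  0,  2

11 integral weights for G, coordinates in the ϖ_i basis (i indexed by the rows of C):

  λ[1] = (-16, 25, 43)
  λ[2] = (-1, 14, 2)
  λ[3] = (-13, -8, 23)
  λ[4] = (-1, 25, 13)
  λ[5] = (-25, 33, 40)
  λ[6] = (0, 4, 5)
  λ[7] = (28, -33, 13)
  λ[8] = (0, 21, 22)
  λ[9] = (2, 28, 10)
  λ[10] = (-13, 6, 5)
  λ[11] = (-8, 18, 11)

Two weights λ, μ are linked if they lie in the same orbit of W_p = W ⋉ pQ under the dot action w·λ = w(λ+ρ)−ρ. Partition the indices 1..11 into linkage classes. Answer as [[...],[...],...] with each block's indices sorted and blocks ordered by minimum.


Cartan matrix: type A_3 (|W|=24); un-permuting the 3 rows.

W_29-reps of the 11 weights in Ā_29 (same 3-coord order as C):

  λ_1+ρ ↦ (0, 15, 3)
  λ_2+ρ ↦ (0, 15, 3)
  λ_3+ρ ↦ (7, 12, 5)
  λ_4+ρ ↦ (0, 15, 3)
  λ_5+ρ ↦ (7, 12, 5)
  λ_6+ρ ↦ (1, 5, 6)
  λ_7+ρ ↦ (0, 15, 3)
  λ_8+ρ ↦ (1, 5, 6)
  λ_9+ρ ↦ (0, 15, 3)
  λ_10+ρ ↦ (1, 5, 6)
  λ_11+ρ ↦ (7, 12, 5)

The 11 indices split into 3 linkage classes (same alcove rep ⇔ same W_29-dot-orbit):

[[1, 2, 4, 7, 9], [3, 5, 11], [6, 8, 10]]


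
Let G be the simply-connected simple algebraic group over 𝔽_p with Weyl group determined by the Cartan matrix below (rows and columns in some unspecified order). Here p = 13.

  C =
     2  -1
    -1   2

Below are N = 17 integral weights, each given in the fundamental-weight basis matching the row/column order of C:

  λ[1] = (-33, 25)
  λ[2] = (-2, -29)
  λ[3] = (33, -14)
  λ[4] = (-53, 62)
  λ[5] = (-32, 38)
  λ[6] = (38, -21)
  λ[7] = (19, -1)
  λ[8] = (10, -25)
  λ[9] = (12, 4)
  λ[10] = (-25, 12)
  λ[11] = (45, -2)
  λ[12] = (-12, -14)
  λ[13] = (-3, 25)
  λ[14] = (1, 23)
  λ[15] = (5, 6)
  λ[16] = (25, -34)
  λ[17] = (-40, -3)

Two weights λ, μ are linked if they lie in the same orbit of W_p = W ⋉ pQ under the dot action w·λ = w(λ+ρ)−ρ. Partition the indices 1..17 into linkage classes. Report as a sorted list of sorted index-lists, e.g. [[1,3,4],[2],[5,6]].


Type A_2, rank 2, |W|=6; reorder rows/cols to standard.

Ā_13 reps of the 17 weights (A_2, coords as presented):

  λ_1 → (6, 7)
  λ_2 → (1, 10)
  λ_3 → (8, 0)
  λ_4 → (2, 0)
  λ_5 → (8, 0)
  λ_6 → (6, 7)
  λ_7 → (6, 7)
  λ_8 → (2, 0)
  λ_9 → (8, 0)
  λ_10 → (2, 0)
  λ_11 → (6, 1)
  λ_12 → (2, 0)
  λ_13 → (11, 0)
  λ_14 → (11, 0)
  λ_15 → (6, 7)
  λ_16 → (6, 7)
  λ_17 → (2, 0)

Grouping the 17 weights by Ā_13-representative: 6 linkage classes.

[[1, 6, 7, 15, 16], [2], [3, 5, 9], [4, 8, 10, 12, 17], [11], [13, 14]]


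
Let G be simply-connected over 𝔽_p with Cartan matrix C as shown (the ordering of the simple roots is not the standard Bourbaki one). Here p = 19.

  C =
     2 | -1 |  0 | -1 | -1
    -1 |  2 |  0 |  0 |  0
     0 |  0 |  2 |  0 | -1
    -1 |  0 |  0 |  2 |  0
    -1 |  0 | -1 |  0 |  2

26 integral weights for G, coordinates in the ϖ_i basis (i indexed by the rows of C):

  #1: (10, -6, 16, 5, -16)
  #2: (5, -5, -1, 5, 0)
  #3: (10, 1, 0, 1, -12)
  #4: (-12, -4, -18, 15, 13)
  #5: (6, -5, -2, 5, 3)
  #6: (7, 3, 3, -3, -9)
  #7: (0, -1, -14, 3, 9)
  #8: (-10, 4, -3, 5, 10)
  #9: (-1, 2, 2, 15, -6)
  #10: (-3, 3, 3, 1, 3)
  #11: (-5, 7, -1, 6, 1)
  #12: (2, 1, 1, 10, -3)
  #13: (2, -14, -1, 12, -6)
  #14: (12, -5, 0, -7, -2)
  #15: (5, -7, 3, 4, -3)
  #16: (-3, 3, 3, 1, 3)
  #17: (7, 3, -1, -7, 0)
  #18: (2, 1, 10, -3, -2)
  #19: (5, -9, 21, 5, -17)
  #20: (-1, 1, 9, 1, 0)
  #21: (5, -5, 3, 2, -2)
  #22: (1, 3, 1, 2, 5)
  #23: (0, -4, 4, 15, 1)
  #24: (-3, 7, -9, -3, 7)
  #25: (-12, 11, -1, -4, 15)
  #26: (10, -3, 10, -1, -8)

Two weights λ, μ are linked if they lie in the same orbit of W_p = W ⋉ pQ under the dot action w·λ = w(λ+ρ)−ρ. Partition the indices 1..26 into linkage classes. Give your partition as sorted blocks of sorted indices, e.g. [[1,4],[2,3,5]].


Type D_5, rank 5, |W|=1920; reorder rows/cols to standard.

Alcove-folded reps (p=19, 26 weights, presented ϖ-order):

  [1] (2, 4, 2, 3, 0)
  [2] (2, 4, 0, 6, 1)
  [3] (0, 2, 10, 2, 1)
  [4] (1, 2, 0, 11, 2)
  [5] (2, 4, 0, 6, 1)
  [6] (2, 2, 4, 0, 2)
  [7] (0, 2, 10, 2, 1)
  [8] (2, 4, 2, 3, 0)
  [9] (1, 2, 0, 11, 2)
  [10] (2, 2, 4, 0, 2)
  [11] (2, 4, 2, 3, 0)
  [12] (1, 2, 0, 11, 2)
  [13] (0, 2, 10, 2, 1)
  [14] (2, 4, 0, 6, 1)
  [15] (2, 4, 2, 3, 0)
  [16] (2, 2, 4, 0, 2)
  [17] (2, 4, 0, 6, 1)
  [18] (0, 2, 10, 2, 1)
  [19] (2, 4, 0, 6, 1)
  [20] (0, 2, 10, 2, 1)
  [21] (1, 4, 3, 3, 1)
  [22] (2, 4, 2, 3, 0)
  [23] (1, 2, 0, 11, 2)
  [24] (2, 2, 4, 0, 2)
  [25] (1, 2, 0, 11, 2)
  [26] (2, 2, 4, 0, 2)

6 distinct reps among the 26 weights ⇒ 6 W_19-linkage classes:

[[1, 8, 11, 15, 22], [2, 5, 14, 17, 19], [3, 7, 13, 18, 20], [4, 9, 12, 23, 25], [6, 10, 16, 24, 26], [21]]


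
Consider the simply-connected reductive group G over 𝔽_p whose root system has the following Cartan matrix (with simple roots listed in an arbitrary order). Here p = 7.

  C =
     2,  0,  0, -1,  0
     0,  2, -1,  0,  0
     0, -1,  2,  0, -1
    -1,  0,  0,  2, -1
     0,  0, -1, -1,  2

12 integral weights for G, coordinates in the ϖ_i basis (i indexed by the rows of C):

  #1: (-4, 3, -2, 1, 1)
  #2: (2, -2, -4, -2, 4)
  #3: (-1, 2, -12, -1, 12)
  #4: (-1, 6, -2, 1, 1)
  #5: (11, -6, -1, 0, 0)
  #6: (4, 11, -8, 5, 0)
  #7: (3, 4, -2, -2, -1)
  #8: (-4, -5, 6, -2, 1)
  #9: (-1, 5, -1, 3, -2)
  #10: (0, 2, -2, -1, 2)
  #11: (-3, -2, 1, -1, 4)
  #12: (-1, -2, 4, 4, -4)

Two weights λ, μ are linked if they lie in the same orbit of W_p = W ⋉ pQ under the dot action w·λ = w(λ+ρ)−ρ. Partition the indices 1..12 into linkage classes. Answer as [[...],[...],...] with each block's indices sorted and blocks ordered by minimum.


C ↔ A_5 under row/col permutation; |W(A_5)| = 720.

Ā_7 reps of the 12 weights (A_5, coords as presented):

  1: (2, 3, 1, 1, 0) · 2: (2, 3, 1, 1, 0) · 3: (0, 1, 1, 2, 3) · 4: (2, 3, 1, 1, 0) · 5: (0, 1, 1, 2, 3) · 6: (0, 1, 1, 2, 3) · 7: (2, 3, 1, 1, 0) · 8: (1, 2, 1, 0, 2) · 9: (2, 3, 1, 1, 0) · 10: (1, 2, 1, 0, 2) · 11: (0, 1, 1, 2, 3) · 12: (0, 1, 1, 2, 3)

Grouping the 12 weights by Ā_7-representative: 3 linkage classes.

[[1, 2, 4, 7, 9], [3, 5, 6, 11, 12], [8, 10]]


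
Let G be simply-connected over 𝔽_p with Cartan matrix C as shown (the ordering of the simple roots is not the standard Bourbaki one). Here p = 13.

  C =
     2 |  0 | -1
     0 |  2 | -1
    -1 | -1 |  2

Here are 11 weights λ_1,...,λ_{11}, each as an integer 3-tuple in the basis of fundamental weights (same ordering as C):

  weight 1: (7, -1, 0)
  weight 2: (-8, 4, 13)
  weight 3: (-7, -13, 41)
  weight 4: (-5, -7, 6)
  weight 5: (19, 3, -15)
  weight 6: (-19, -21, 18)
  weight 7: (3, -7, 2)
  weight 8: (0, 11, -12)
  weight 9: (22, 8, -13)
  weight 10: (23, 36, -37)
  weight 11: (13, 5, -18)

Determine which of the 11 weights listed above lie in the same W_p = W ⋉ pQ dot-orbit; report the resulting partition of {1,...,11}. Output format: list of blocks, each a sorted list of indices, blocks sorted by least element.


Root system A_3: the 3×3 matrix C matches after relabeling.

Each λ_j+ρ reduced to Ā_13; 3-tuples below use C's row order:

  λ_1+ρ ↦ (8, 0, 1) · λ_2+ρ ↦ (1, 1, 6) · λ_3+ρ ↦ (1, 7, 2) · λ_4+ρ ↦ (1, 3, 3) · λ_5+ρ ↦ (1, 3, 3) · λ_6+ρ ↦ (1, 1, 6) · λ_7+ρ ↦ (1, 3, 3) · λ_8+ρ ↦ (10, 1, 1) · λ_9+ρ ↦ (1, 7, 2) · λ_10+ρ ↦ (10, 1, 1) · λ_11+ρ ↦ (1, 7, 2)

Linkage partition of the 11 weights (5 classes, p=13):

[[1], [2, 6], [3, 9, 11], [4, 5, 7], [8, 10]]


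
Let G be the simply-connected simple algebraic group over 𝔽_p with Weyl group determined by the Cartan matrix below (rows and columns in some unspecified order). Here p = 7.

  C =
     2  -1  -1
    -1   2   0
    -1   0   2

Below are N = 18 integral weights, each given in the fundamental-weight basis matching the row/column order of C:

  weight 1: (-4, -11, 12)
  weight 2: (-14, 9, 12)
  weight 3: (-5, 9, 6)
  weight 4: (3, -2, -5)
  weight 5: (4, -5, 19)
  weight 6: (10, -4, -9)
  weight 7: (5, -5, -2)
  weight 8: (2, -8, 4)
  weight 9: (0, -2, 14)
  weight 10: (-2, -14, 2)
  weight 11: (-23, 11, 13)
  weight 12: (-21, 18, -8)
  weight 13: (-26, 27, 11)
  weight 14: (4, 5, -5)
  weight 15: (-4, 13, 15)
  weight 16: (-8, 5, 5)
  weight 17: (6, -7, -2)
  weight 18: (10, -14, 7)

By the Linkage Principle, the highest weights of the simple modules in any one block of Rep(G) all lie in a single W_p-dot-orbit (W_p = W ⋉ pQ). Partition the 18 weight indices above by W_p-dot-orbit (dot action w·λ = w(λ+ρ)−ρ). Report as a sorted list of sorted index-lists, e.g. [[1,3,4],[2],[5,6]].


C ↔ A_3 under row/col permutation; |W(A_3)| = 24.

Alcove-folded reps (p=7, 18 weights, presented ϖ-order):

  λ_1+ρ ↦ (1, 0, 3)
  λ_2+ρ ↦ (1, 0, 3)
  λ_3+ρ ↦ (1, 0, 3)
  λ_4+ρ ↦ (1, 0, 3)
  λ_5+ρ ↦ (4, 2, 0)
  λ_6+ρ ↦ (1, 0, 3)
  λ_7+ρ ↦ (1, 4, 1)
  λ_8+ρ ↦ (4, 2, 0)
  λ_9+ρ ↦ (5, 1, 1)
  λ_10+ρ ↦ (4, 2, 0)
  λ_11+ρ ↦ (4, 2, 0)
  λ_12+ρ ↦ (5, 1, 1)
  λ_13+ρ ↦ (4, 2, 0)
  λ_14+ρ ↦ (1, 2, 0)
  λ_15+ρ ↦ (1, 2, 0)
  λ_16+ρ ↦ (5, 1, 1)
  λ_17+ρ ↦ (0, 6, 1)
  λ_18+ρ ↦ (1, 4, 1)

These 18 weights hit 6 W_7-dot-orbits; sizes (5, 5, 2, 3, 2, 1):

[[1, 2, 3, 4, 6], [5, 8, 10, 11, 13], [7, 18], [9, 12, 16], [14, 15], [17]]


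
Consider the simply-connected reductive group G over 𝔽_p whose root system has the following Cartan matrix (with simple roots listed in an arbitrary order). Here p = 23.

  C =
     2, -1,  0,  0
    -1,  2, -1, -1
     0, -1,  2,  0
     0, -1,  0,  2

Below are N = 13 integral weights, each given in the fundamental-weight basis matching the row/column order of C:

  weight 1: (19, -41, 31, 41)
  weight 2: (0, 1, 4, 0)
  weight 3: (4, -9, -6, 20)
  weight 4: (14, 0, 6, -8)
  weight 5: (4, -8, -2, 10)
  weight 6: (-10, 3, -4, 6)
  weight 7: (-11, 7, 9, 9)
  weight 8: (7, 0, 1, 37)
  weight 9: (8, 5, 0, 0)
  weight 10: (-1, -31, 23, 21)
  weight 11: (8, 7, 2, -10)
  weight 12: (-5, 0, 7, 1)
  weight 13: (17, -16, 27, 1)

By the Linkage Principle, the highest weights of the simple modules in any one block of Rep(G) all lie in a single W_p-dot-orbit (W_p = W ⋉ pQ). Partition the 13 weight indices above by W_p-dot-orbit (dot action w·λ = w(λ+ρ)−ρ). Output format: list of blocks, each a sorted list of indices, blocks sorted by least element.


Cartan matrix: type D_4 (|W|=192); un-permuting the 4 rows.

λ_j+ρ reflected into Ā_23 (⟨·,θ^∨⟩≤23); 4-tuples as given:

  [1] (8, 1, 2, 8)
  [2] (1, 2, 5, 1)
  [3] (5, 3, 5, 5)
  [4] (9, 6, 1, 1)
  [5] (1, 2, 5, 1)
  [6] (1, 2, 5, 1)
  [7] (5, 3, 5, 5)
  [8] (1, 2, 5, 1)
  [9] (9, 6, 1, 1)
  [10] (9, 6, 1, 1)
  [11] (8, 1, 2, 8)
  [12] (1, 2, 5, 1)
  [13] (5, 3, 5, 5)

Partition of {1..13} into 4 W_23-dot-orbits:

[[1, 11], [2, 5, 6, 8, 12], [3, 7, 13], [4, 9, 10]]


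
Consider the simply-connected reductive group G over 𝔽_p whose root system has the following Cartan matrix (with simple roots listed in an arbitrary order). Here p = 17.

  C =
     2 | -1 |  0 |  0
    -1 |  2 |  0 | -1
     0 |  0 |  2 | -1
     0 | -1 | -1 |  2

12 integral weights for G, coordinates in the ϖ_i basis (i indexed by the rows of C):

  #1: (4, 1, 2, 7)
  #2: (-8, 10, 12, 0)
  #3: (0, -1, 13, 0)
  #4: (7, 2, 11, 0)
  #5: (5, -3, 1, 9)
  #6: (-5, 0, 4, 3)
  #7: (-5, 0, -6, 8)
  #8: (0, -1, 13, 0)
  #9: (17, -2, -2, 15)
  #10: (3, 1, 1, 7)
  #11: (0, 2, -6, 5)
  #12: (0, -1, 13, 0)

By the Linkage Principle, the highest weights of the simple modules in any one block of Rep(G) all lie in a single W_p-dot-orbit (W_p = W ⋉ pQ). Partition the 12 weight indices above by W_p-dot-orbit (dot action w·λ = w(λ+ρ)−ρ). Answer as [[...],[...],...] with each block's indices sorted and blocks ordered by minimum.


C ↔ A_4 under row/col permutation; |W(A_4)| = 120.

Folding the 12 weights λ_j+ρ into Ā_17 (reps in the given 4-coord order):

  1: (4, 2, 2, 8)
  2: (1, 3, 5, 1)
  3: (1, 0, 14, 1)
  4: (1, 3, 5, 1)
  5: (4, 2, 2, 8)
  6: (1, 3, 5, 1)
  7: (1, 3, 5, 1)
  8: (1, 0, 14, 1)
  9: (1, 0, 14, 1)
  10: (4, 2, 2, 8)
  11: (1, 3, 5, 1)
  12: (1, 0, 14, 1)

The 12 indices split into 3 linkage classes (same alcove rep ⇔ same W_17-dot-orbit):

[[1, 5, 10], [2, 4, 6, 7, 11], [3, 8, 9, 12]]


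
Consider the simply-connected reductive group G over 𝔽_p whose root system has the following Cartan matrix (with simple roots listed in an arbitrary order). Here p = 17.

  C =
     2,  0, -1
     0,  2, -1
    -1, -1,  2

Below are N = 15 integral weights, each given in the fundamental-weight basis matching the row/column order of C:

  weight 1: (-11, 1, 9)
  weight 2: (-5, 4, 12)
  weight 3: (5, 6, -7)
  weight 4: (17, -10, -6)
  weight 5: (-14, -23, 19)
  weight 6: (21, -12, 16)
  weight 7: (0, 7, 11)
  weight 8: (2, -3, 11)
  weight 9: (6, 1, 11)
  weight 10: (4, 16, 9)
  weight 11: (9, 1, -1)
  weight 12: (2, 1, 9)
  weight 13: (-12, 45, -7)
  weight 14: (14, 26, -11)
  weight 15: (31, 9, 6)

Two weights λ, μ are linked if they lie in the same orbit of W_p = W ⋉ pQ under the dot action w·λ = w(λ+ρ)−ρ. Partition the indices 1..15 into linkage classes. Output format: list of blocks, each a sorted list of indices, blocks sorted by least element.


C ↔ A_3 under row/col permutation; |W(A_3)| = 24.

Alcove-folded reps (p=17, 15 weights, presented ϖ-order):

  λ_1 → (10, 2, 0)
  λ_2 → (3, 4, 9)
  λ_3 → (0, 1, 6)
  λ_4 → (3, 4, 9)
  λ_5 → (3, 2, 10)
  λ_6 → (5, 6, 0)
  λ_7 → (3, 4, 9)
  λ_8 → (3, 2, 10)
  λ_9 → (3, 2, 10)
  λ_10 → (10, 2, 0)
  λ_11 → (10, 2, 0)
  λ_12 → (3, 2, 10)
  λ_13 → (5, 6, 0)
  λ_14 → (10, 2, 0)
  λ_15 → (10, 2, 0)

Linkage partition of the 15 weights (5 classes, p=17):

[[1, 10, 11, 14, 15], [2, 4, 7], [3], [5, 8, 9, 12], [6, 13]]


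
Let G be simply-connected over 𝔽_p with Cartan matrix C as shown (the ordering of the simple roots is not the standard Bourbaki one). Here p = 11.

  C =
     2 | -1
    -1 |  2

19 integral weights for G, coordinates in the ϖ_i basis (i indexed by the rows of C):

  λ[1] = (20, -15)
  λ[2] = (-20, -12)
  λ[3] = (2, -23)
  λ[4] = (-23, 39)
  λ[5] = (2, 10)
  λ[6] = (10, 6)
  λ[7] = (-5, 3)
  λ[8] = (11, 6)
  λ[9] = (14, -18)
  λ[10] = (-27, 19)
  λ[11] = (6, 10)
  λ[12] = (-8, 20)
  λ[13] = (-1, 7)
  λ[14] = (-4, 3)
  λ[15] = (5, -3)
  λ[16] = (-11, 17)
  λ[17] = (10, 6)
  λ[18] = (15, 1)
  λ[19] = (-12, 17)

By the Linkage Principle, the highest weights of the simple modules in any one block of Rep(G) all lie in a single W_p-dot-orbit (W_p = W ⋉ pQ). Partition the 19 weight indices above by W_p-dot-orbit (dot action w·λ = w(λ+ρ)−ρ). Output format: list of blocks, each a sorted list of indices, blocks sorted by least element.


C ↔ A_2 under row/col permutation; |W(A_2)| = 6.

Folding the 19 weights λ_j+ρ into Ā_11 (reps in the given 2-coord order):

  λ_1 → (3, 1)
  λ_2 → (0, 8)
  λ_3 → (0, 8)
  λ_4 → (4, 0)
  λ_5 → (0, 8)
  λ_6 → (4, 0)
  λ_7 → (4, 0)
  λ_8 → (3, 1)
  λ_9 → (4, 5)
  λ_10 → (4, 5)
  λ_11 → (0, 4)
  λ_12 → (3, 1)
  λ_13 → (0, 8)
  λ_14 → (3, 1)
  λ_15 → (4, 2)
  λ_16 → (3, 1)
  λ_17 → (4, 0)
  λ_18 → (4, 5)
  λ_19 → (4, 0)

The 19 indices split into 6 linkage classes (same alcove rep ⇔ same W_11-dot-orbit):

[[1, 8, 12, 14, 16], [2, 3, 5, 13], [4, 6, 7, 17, 19], [9, 10, 18], [11], [15]]


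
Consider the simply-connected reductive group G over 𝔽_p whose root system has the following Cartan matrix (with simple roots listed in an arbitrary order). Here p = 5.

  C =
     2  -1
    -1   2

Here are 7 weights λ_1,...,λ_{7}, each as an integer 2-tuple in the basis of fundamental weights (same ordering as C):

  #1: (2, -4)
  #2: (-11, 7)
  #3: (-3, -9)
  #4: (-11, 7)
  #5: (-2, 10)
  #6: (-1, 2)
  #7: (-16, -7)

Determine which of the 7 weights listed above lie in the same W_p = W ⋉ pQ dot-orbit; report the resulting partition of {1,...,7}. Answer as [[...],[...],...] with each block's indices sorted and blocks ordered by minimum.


Cartan matrix: type A_2 (|W|=6); un-permuting the 2 rows.

Each λ_j+ρ reduced to Ā_5; 2-tuples below use C's row order:

    1: (0, 3)
    2: (0, 3)
    3: (0, 3)
    4: (0, 3)
    5: (4, 1)
    6: (0, 3)
    7: (4, 1)

Partition of {1..7} into 2 W_5-dot-orbits:

[[1, 2, 3, 4, 6], [5, 7]]


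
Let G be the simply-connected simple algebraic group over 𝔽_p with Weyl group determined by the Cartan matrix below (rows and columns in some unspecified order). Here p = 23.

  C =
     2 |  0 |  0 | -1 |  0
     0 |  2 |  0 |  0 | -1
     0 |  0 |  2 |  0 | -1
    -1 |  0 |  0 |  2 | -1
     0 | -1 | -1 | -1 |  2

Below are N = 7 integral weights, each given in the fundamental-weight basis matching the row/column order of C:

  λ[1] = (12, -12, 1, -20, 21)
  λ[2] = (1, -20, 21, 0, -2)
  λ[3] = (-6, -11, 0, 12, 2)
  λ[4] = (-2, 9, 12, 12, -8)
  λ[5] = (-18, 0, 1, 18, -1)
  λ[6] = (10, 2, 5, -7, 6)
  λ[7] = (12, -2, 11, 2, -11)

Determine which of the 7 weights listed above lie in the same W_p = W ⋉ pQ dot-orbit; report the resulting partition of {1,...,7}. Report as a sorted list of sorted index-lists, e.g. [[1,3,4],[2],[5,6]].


Cartan matrix: type D_5 (|W|=1920); un-permuting the 5 rows.

λ_j+ρ reflected into Ā_23 (⟨·,θ^∨⟩≤23); 5-tuples as given:

  λ_1 → (5, 3, 6, 1, 1) · λ_2 → (17, 1, 2, 1, 0) · λ_3 → (5, 3, 6, 1, 1) · λ_4 → (5, 3, 6, 1, 1) · λ_5 → (17, 1, 2, 1, 0) · λ_6 → (5, 3, 6, 1, 1) · λ_7 → (5, 3, 6, 1, 1)

Grouping the 7 weights by Ā_23-representative: 2 linkage classes.

[[1, 3, 4, 6, 7], [2, 5]]


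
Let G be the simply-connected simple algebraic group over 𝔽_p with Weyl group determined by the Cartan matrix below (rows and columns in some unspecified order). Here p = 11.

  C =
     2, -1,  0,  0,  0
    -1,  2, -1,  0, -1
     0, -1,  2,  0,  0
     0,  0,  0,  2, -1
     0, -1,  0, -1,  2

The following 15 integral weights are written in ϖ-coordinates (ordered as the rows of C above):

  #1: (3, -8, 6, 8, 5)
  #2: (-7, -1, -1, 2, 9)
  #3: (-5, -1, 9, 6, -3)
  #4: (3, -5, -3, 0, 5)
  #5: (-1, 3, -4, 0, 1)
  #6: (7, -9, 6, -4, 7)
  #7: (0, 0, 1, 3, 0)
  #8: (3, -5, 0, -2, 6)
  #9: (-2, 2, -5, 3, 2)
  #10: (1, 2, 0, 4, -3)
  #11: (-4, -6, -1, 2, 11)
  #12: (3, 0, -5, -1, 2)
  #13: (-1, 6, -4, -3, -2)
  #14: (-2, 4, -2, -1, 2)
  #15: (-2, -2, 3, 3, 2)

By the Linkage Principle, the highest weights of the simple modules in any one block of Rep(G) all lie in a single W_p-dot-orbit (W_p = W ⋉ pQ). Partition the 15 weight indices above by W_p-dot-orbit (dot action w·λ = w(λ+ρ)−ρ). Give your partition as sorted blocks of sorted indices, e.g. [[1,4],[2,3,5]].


C ↔ D_5 under row/col permutation; |W(D_5)| = 1920.

Folding the 15 weights λ_j+ρ into Ā_11 (reps in the given 5-coord order):

  1: (0, 1, 3, 1, 2);  2: (2, 0, 4, 1, 0);  3: (2, 0, 4, 1, 0);  4: (2, 0, 4, 1, 0);  5: (0, 1, 3, 1, 2);  6: (0, 3, 1, 1, 0);  7: (1, 1, 2, 4, 1);  8: (0, 1, 3, 1, 2);  9: (1, 1, 2, 4, 1);  10: (2, 1, 1, 3, 1);  11: (0, 1, 3, 1, 2);  12: (1, 3, 1, 0, 0);  13: (0, 1, 3, 1, 2);  14: (1, 3, 1, 0, 0);  15: (1, 1, 2, 4, 1)

6 distinct reps among the 15 weights ⇒ 6 W_11-linkage classes:

[[1, 5, 8, 11, 13], [2, 3, 4], [6], [7, 9, 15], [10], [12, 14]]


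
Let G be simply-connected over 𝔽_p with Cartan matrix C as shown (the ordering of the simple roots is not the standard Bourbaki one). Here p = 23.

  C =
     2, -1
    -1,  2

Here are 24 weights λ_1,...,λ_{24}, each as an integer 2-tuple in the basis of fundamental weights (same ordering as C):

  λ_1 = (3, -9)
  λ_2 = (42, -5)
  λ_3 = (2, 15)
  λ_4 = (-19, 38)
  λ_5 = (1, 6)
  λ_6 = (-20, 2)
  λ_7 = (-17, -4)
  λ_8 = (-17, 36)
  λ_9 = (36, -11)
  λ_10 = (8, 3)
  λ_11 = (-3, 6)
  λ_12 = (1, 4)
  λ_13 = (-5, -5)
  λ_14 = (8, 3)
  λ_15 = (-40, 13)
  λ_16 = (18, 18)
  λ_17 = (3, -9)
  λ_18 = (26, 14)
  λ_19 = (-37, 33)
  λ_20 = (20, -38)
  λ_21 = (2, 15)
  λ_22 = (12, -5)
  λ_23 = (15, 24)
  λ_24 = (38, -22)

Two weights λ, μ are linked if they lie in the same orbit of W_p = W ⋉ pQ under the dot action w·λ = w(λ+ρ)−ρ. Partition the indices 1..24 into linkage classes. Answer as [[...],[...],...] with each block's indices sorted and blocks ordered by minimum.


Dynkin diagram of C (from the 2 off-diagonal −1 entries): A_2.

Each λ_j+ρ reduced to Ā_23; 2-tuples below use C's row order:

  λ_1 → (4, 4)
  λ_2 → (3, 16)
  λ_3 → (3, 16)
  λ_4 → (2, 5)
  λ_5 → (2, 7)
  λ_6 → (3, 16)
  λ_7 → (3, 16)
  λ_8 → (2, 7)
  λ_9 → (9, 4)
  λ_10 → (9, 4)
  λ_11 → (2, 5)
  λ_12 → (2, 5)
  λ_13 → (4, 4)
  λ_14 → (9, 4)
  λ_15 → (2, 7)
  λ_16 → (4, 4)
  λ_17 → (4, 4)
  λ_18 → (4, 4)
  λ_19 → (10, 11)
  λ_20 → (2, 7)
  λ_21 → (3, 16)
  λ_22 → (9, 4)
  λ_23 → (2, 5)
  λ_24 → (2, 5)

The 24 indices split into 6 linkage classes (same alcove rep ⇔ same W_23-dot-orbit):

[[1, 13, 16, 17, 18], [2, 3, 6, 7, 21], [4, 11, 12, 23, 24], [5, 8, 15, 20], [9, 10, 14, 22], [19]]


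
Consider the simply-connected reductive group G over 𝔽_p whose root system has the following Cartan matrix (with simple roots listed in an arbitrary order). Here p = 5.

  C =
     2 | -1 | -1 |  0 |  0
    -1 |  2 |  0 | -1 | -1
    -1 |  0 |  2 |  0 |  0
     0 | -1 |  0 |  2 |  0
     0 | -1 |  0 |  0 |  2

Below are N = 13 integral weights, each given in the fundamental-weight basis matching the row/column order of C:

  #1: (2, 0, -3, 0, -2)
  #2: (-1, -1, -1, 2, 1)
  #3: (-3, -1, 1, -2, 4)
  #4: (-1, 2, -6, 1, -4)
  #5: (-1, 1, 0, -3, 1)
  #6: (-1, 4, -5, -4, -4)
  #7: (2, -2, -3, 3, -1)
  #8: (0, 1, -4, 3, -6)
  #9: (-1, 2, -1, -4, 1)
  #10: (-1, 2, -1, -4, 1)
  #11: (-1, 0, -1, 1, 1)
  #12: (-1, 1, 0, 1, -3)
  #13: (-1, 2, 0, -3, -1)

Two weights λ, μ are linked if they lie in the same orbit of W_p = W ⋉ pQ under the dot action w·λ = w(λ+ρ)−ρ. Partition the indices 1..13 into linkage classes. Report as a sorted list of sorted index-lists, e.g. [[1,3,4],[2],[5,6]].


Type D_5, rank 5, |W|=1920; reorder rows/cols to standard.

Folding the 13 weights λ_j+ρ into Ā_5 (reps in the given 5-coord order):

  λ_1 → (0, 0, 2, 1, 1)
  λ_2 → (0, 0, 0, 3, 2)
  λ_3 → (0, 0, 1, 2, 2)
  λ_4 → (0, 0, 0, 3, 2)
  λ_5 → (0, 0, 1, 2, 2)
  λ_6 → (0, 0, 1, 2, 2)
  λ_7 → (0, 1, 1, 2, 0)
  λ_8 → (1, 0, 1, 1, 0)
  λ_9 → (0, 0, 0, 3, 2)
  λ_10 → (0, 0, 0, 3, 2)
  λ_11 → (0, 0, 1, 2, 2)
  λ_12 → (0, 0, 1, 2, 2)
  λ_13 → (0, 1, 1, 2, 0)

Grouping the 13 weights by Ā_5-representative: 5 linkage classes.

[[1], [2, 4, 9, 10], [3, 5, 6, 11, 12], [7, 13], [8]]


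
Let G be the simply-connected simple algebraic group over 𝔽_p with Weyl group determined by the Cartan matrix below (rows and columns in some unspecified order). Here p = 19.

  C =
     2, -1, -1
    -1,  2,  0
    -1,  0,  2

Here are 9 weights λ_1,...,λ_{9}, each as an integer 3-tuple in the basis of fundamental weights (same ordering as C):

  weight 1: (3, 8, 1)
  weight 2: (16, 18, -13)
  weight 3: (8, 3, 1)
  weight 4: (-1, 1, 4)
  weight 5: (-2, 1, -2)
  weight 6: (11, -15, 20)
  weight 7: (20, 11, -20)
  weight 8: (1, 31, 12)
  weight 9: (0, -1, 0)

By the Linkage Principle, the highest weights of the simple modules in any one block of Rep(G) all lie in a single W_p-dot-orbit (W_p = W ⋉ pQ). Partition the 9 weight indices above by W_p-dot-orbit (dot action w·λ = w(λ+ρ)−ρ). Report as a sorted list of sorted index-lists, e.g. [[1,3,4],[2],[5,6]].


Type A_3, rank 3, |W|=24; reorder rows/cols to standard.

Alcove-folded reps (p=19, 9 weights, presented ϖ-order):

  λ_1 → (4, 9, 2)
  λ_2 → (0, 2, 5)
  λ_3 → (9, 4, 2)
  λ_4 → (0, 2, 5)
  λ_5 → (1, 0, 1)
  λ_6 → (0, 2, 5)
  λ_7 → (0, 2, 5)
  λ_8 → (4, 9, 2)
  λ_9 → (1, 0, 1)

Partition of {1..9} into 4 W_19-dot-orbits:

[[1, 8], [2, 4, 6, 7], [3], [5, 9]]


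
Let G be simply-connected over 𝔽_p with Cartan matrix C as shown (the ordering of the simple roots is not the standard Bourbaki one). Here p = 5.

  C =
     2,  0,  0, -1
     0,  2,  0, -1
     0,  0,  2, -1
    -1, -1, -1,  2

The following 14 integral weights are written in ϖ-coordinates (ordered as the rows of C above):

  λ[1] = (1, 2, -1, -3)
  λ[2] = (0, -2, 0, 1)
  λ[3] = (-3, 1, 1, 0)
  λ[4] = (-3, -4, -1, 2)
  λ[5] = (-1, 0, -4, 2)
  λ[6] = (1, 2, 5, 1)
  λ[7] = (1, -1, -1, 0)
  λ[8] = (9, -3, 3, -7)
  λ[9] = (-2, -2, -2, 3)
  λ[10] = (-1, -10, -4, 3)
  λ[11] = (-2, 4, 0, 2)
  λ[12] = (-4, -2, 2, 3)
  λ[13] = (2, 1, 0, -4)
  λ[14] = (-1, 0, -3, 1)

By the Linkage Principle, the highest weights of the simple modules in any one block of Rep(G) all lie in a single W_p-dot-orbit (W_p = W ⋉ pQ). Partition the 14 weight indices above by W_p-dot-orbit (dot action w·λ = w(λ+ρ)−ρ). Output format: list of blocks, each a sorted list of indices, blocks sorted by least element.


D_4 Cartan matrix, 4 simple roots permuted; ρ=(1,1,1,1).

Each λ_j+ρ reduced to Ā_5; 4-tuples below use C's row order:

  λ_1 → (0, 1, 2, 0);  λ_2 → (1, 1, 1, 1);  λ_3 → (1, 1, 1, 1);  λ_4 → (0, 1, 2, 0);  λ_5 → (0, 1, 3, 0);  λ_6 → (0, 1, 2, 0);  λ_7 → (2, 0, 0, 1);  λ_8 → (2, 0, 0, 1);  λ_9 → (1, 1, 1, 1);  λ_10 → (0, 1, 3, 0);  λ_11 → (1, 1, 1, 1);  λ_12 → (1, 1, 1, 1);  λ_13 → (0, 1, 2, 0);  λ_14 → (0, 1, 2, 0)

4 distinct reps among the 14 weights ⇒ 4 W_5-linkage classes:

[[1, 4, 6, 13, 14], [2, 3, 9, 11, 12], [5, 10], [7, 8]]


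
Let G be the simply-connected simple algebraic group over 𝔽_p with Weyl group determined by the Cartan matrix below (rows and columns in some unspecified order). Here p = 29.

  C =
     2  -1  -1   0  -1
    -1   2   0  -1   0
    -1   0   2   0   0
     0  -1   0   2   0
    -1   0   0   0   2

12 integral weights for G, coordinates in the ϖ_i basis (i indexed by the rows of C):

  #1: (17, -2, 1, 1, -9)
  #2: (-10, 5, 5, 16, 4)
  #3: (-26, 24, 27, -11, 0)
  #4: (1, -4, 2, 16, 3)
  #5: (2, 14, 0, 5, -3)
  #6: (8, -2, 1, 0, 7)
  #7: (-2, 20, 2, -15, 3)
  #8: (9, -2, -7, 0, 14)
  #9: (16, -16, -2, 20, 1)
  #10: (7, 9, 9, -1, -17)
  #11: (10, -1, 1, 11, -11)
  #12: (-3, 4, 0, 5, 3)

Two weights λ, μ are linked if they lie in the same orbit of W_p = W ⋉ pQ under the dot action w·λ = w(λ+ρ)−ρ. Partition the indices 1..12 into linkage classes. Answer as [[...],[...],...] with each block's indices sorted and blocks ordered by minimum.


D_5 Cartan matrix, 5 simple roots permuted; ρ=(1,1,1,1,1).

Alcove-folded reps (p=29, 12 weights, presented ϖ-order):

  [1] (8, 1, 2, 0, 8)
  [2] (1, 2, 2, 14, 3)
  [3] (3, 1, 6, 0, 15)
  [4] (1, 2, 2, 14, 3)
  [5] (1, 3, 1, 6, 2)
  [6] (8, 1, 2, 0, 8)
  [7] (1, 2, 2, 14, 3)
  [8] (3, 1, 6, 0, 15)
  [9] (1, 3, 1, 6, 2)
  [10] (8, 1, 2, 0, 8)
  [11] (1, 0, 2, 12, 10)
  [12] (1, 3, 1, 6, 2)

These 12 weights hit 5 W_29-dot-orbits; sizes (3, 3, 2, 3, 1):

[[1, 6, 10], [2, 4, 7], [3, 8], [5, 9, 12], [11]]


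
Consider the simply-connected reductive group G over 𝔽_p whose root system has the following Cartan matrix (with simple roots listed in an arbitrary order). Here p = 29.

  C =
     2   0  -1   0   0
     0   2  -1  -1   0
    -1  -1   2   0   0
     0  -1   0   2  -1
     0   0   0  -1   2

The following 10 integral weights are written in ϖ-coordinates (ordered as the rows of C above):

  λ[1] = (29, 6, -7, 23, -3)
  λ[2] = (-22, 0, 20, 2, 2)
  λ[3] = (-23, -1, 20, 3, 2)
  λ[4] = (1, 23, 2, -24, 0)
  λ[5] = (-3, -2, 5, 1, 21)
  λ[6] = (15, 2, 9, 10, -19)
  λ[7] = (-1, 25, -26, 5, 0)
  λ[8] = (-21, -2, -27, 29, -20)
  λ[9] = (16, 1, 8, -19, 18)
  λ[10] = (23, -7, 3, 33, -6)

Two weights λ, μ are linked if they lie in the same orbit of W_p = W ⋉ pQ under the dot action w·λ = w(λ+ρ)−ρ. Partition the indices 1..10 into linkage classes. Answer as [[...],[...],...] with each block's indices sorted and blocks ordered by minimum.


Dynkin diagram of C (from the 8 off-diagonal −1 entries): A_5.

Ā_29 reps of the 10 weights (A_5, coords as presented):

  1: (2, 1, 3, 1, 22);  2: (21, 1, 0, 3, 3);  3: (21, 1, 0, 3, 3);  4: (2, 1, 3, 1, 22);  5: (2, 1, 3, 1, 22);  6: (5, 4, 6, 3, 0);  7: (21, 1, 0, 3, 3);  8: (10, 9, 7, 2, 1);  9: (10, 9, 7, 2, 1);  10: (2, 1, 3, 1, 22)

Grouping the 10 weights by Ā_29-representative: 4 linkage classes.

[[1, 4, 5, 10], [2, 3, 7], [6], [8, 9]]


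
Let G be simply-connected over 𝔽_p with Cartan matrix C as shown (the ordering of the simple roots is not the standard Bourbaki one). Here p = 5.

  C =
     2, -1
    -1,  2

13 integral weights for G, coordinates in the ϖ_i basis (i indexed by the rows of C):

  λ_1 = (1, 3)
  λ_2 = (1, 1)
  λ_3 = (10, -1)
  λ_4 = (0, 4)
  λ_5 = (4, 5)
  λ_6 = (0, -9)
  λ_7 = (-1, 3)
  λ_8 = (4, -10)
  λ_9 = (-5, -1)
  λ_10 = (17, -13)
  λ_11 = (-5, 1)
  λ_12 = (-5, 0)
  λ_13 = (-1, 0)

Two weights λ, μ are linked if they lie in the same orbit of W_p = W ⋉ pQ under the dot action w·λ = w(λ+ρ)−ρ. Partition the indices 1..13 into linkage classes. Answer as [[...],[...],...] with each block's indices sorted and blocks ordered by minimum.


Cartan matrix: type A_2 (|W|=6); un-permuting the 2 rows.

W_5-reps of the 13 weights in Ā_5 (same 2-coord order as C):

    λ_1+ρ ↦ (1, 3)
    λ_2+ρ ↦ (2, 2)
    λ_3+ρ ↦ (0, 4)
    λ_4+ρ ↦ (0, 4)
    λ_5+ρ ↦ (0, 1)
    λ_6+ρ ↦ (2, 2)
    λ_7+ρ ↦ (0, 4)
    λ_8+ρ ↦ (0, 1)
    λ_9+ρ ↦ (0, 4)
    λ_10+ρ ↦ (2, 2)
    λ_11+ρ ↦ (2, 2)
    λ_12+ρ ↦ (1, 3)
    λ_13+ρ ↦ (0, 1)

Linkage partition of the 13 weights (4 classes, p=5):

[[1, 12], [2, 6, 10, 11], [3, 4, 7, 9], [5, 8, 13]]


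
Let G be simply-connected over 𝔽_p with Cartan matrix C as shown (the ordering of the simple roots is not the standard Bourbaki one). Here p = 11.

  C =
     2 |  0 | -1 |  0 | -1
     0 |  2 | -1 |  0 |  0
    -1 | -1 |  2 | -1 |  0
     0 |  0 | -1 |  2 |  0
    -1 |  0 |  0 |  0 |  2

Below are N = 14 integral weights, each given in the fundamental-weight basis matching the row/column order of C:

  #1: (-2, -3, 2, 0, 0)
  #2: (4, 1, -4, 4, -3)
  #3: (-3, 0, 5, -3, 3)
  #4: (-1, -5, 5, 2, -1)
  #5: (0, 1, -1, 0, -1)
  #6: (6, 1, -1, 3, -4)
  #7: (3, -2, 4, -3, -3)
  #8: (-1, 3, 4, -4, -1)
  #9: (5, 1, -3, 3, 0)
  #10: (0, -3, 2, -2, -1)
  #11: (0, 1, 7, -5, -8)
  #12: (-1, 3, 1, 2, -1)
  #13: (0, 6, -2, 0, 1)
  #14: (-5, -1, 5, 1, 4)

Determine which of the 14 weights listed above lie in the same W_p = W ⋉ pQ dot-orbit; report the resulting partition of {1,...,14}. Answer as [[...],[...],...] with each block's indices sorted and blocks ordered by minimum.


Type D_5, rank 5, |W|=1920; reorder rows/cols to standard.

Alcove-folded reps (p=11, 14 weights, presented ϖ-order):

  λ_1 → (1, 2, 0, 1, 0) · λ_2 → (0, 1, 2, 2, 2) · λ_3 → (0, 1, 2, 2, 2) · λ_4 → (0, 4, 2, 3, 0) · λ_5 → (1, 2, 0, 1, 0) · λ_6 → (0, 0, 2, 2, 1) · λ_7 → (0, 1, 2, 2, 2) · λ_8 → (0, 4, 2, 3, 0) · λ_9 → (0, 0, 2, 2, 1) · λ_10 → (1, 2, 0, 1, 0) · λ_11 → (0, 0, 2, 2, 1) · λ_12 → (0, 4, 2, 3, 0) · λ_13 → (0, 6, 1, 0, 2) · λ_14 → (0, 0, 2, 2, 1)

The 14 indices split into 5 linkage classes (same alcove rep ⇔ same W_11-dot-orbit):

[[1, 5, 10], [2, 3, 7], [4, 8, 12], [6, 9, 11, 14], [13]]


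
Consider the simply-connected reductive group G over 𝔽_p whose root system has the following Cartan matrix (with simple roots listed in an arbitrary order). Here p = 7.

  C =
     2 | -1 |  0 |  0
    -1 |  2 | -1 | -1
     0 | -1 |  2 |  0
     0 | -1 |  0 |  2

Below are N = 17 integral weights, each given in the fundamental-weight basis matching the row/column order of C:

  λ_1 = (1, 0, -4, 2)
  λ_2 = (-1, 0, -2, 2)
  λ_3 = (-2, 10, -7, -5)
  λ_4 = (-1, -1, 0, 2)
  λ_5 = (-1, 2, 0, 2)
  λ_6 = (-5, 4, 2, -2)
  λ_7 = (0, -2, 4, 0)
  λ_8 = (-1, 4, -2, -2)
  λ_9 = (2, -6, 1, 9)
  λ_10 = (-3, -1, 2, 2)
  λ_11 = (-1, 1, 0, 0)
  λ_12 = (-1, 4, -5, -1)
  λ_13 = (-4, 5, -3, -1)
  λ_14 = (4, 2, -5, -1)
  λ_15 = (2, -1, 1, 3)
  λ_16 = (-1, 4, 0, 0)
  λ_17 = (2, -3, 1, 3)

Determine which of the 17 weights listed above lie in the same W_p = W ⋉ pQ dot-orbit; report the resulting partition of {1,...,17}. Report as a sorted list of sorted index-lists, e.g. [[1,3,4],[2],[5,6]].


Type D_4, rank 4, |W|=192; reorder rows/cols to standard.

Folding the 17 weights λ_j+ρ into Ā_7 (reps in the given 4-coord order):

  λ_1+ρ ↦ (0, 2, 1, 1);  λ_2+ρ ↦ (0, 0, 1, 3);  λ_3+ρ ↦ (3, 1, 2, 0);  λ_4+ρ ↦ (0, 0, 1, 3);  λ_5+ρ ↦ (0, 0, 1, 3);  λ_6+ρ ↦ (3, 1, 2, 0);  λ_7+ρ ↦ (0, 1, 4, 0);  λ_8+ρ ↦ (0, 2, 1, 1);  λ_9+ρ ↦ (1, 2, 0, 2);  λ_10+ρ ↦ (0, 2, 1, 1);  λ_11+ρ ↦ (0, 2, 1, 1);  λ_12+ρ ↦ (0, 1, 4, 0);  λ_13+ρ ↦ (3, 1, 2, 0);  λ_14+ρ ↦ (3, 1, 2, 0);  λ_15+ρ ↦ (1, 2, 0, 2);  λ_16+ρ ↦ (0, 0, 1, 1);  λ_17+ρ ↦ (1, 2, 0, 2)

Grouping the 17 weights by Ā_7-representative: 6 linkage classes.

[[1, 8, 10, 11], [2, 4, 5], [3, 6, 13, 14], [7, 12], [9, 15, 17], [16]]


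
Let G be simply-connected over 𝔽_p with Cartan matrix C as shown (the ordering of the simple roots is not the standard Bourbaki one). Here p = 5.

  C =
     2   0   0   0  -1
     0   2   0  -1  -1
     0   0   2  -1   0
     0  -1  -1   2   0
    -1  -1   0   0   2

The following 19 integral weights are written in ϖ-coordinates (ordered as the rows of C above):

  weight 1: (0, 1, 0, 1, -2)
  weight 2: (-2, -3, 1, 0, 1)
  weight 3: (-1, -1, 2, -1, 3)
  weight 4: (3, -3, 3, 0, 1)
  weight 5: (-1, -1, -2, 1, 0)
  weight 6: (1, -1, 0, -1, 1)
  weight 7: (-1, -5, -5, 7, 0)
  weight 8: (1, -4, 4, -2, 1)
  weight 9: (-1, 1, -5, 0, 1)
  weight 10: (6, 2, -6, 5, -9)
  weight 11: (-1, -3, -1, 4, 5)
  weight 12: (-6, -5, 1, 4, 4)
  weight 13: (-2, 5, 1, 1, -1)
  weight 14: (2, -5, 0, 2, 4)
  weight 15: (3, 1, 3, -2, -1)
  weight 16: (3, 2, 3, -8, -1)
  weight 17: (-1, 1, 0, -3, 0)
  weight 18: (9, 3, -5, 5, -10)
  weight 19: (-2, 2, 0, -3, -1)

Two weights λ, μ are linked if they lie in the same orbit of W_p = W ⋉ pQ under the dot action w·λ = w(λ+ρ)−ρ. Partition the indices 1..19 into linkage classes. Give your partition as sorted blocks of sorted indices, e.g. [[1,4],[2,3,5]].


C ↔ A_5 under row/col permutation; |W(A_5)| = 720.

W_5-reps of the 19 weights in Ā_5 (same 5-coord order as C):

  λ_1+ρ ↦ (0, 1, 1, 2, 1) · λ_2+ρ ↦ (0, 0, 1, 1, 1) · λ_3+ρ ↦ (2, 0, 1, 0, 2) · λ_4+ρ ↦ (0, 1, 1, 0, 0) · λ_5+ρ ↦ (0, 0, 1, 1, 1) · λ_6+ρ ↦ (2, 0, 1, 0, 2) · λ_7+ρ ↦ (0, 1, 1, 0, 0) · λ_8+ρ ↦ (0, 1, 1, 2, 1) · λ_9+ρ ↦ (0, 1, 1, 2, 1) · λ_10+ρ ↦ (0, 0, 1, 1, 1) · λ_11+ρ ↦ (0, 1, 1, 0, 0) · λ_12+ρ ↦ (2, 0, 1, 0, 2) · λ_13+ρ ↦ (2, 0, 1, 0, 2) · λ_14+ρ ↦ (0, 1, 1, 2, 1) · λ_15+ρ ↦ (0, 1, 1, 0, 0) · λ_16+ρ ↦ (2, 0, 1, 0, 2) · λ_17+ρ ↦ (0, 0, 1, 1, 1) · λ_18+ρ ↦ (0, 1, 1, 0, 0) · λ_19+ρ ↦ (0, 0, 1, 1, 1)

Partition of {1..19} into 4 W_5-dot-orbits:

[[1, 8, 9, 14], [2, 5, 10, 17, 19], [3, 6, 12, 13, 16], [4, 7, 11, 15, 18]]


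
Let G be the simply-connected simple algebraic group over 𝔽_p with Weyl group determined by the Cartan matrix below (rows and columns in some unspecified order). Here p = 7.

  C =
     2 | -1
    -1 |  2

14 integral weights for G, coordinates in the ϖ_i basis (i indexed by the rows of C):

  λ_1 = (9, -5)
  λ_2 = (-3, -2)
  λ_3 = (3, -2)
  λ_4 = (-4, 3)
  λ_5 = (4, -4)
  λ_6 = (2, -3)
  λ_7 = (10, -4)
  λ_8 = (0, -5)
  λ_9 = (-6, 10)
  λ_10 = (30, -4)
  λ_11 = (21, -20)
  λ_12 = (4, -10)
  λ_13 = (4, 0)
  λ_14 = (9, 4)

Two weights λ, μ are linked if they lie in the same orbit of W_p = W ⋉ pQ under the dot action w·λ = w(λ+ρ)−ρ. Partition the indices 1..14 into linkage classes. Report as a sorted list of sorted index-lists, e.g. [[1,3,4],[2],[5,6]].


Type A_2, rank 2, |W|=6; reorder rows/cols to standard.

Folding the 14 weights λ_j+ρ into Ā_7 (reps in the given 2-coord order):

  λ_1+ρ ↦ (3, 1)
  λ_2+ρ ↦ (1, 2)
  λ_3+ρ ↦ (3, 1)
  λ_4+ρ ↦ (3, 1)
  λ_5+ρ ↦ (2, 3)
  λ_6+ρ ↦ (1, 2)
  λ_7+ρ ↦ (3, 1)
  λ_8+ρ ↦ (3, 1)
  λ_9+ρ ↦ (1, 2)
  λ_10+ρ ↦ (4, 0)
  λ_11+ρ ↦ (1, 2)
  λ_12+ρ ↦ (2, 3)
  λ_13+ρ ↦ (5, 1)
  λ_14+ρ ↦ (1, 2)

These 14 weights hit 5 W_7-dot-orbits; sizes (5, 5, 2, 1, 1):

[[1, 3, 4, 7, 8], [2, 6, 9, 11, 14], [5, 12], [10], [13]]


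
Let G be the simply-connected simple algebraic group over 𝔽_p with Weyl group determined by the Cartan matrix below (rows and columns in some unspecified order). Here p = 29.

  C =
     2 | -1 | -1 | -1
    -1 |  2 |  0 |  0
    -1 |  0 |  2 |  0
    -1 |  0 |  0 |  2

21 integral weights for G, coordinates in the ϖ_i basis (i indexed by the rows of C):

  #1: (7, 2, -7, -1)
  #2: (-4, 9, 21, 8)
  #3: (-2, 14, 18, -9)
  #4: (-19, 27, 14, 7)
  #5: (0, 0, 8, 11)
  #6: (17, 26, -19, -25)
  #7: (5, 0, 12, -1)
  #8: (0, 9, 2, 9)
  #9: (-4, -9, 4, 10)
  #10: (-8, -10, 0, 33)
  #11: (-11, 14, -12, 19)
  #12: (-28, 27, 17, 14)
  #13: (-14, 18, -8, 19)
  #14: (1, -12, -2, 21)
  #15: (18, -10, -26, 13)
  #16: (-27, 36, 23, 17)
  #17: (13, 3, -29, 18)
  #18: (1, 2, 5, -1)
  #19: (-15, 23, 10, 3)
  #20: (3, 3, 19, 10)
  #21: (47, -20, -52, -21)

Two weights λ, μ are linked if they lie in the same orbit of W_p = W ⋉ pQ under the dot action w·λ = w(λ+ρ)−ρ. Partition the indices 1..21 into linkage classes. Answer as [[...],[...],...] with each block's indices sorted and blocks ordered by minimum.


Type D_4, rank 4, |W|=192; reorder rows/cols to standard.

Each λ_j+ρ reduced to Ā_29; 4-tuples below use C's row order:

  [1] (2, 3, 6, 0) · [2] (6, 1, 13, 0) · [3] (4, 6, 10, 1) · [4] (1, 10, 3, 10) · [5] (1, 1, 9, 12) · [6] (2, 3, 6, 0) · [7] (6, 1, 13, 0) · [8] (1, 10, 3, 10) · [9] (2, 3, 6, 0) · [10] (1, 1, 9, 12) · [11] (4, 6, 10, 1) · [12] (1, 1, 9, 12) · [13] (6, 1, 13, 0) · [14] (1, 1, 9, 12) · [15] (4, 6, 10, 1) · [16] (2, 3, 6, 0) · [17] (4, 6, 10, 1) · [18] (2, 3, 6, 0) · [19] (1, 10, 3, 10) · [20] (4, 6, 10, 1) · [21] (6, 1, 13, 0)

These 21 weights hit 5 W_29-dot-orbits; sizes (5, 4, 5, 3, 4):

[[1, 6, 9, 16, 18], [2, 7, 13, 21], [3, 11, 15, 17, 20], [4, 8, 19], [5, 10, 12, 14]]
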